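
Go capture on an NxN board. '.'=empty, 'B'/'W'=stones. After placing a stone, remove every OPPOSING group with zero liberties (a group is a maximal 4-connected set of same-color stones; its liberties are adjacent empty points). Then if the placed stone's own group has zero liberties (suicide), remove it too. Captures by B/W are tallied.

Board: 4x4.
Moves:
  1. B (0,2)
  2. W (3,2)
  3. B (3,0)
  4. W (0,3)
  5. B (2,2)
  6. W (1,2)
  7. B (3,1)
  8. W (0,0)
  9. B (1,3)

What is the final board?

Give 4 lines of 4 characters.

Move 1: B@(0,2) -> caps B=0 W=0
Move 2: W@(3,2) -> caps B=0 W=0
Move 3: B@(3,0) -> caps B=0 W=0
Move 4: W@(0,3) -> caps B=0 W=0
Move 5: B@(2,2) -> caps B=0 W=0
Move 6: W@(1,2) -> caps B=0 W=0
Move 7: B@(3,1) -> caps B=0 W=0
Move 8: W@(0,0) -> caps B=0 W=0
Move 9: B@(1,3) -> caps B=1 W=0

Answer: W.B.
..WB
..B.
BBW.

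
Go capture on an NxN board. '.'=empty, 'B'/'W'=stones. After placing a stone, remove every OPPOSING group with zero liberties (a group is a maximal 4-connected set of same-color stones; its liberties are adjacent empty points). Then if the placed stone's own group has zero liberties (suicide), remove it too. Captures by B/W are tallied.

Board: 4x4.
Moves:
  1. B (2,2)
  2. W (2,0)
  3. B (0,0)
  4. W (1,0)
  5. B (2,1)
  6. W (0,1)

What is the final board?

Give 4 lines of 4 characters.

Answer: .W..
W...
WBB.
....

Derivation:
Move 1: B@(2,2) -> caps B=0 W=0
Move 2: W@(2,0) -> caps B=0 W=0
Move 3: B@(0,0) -> caps B=0 W=0
Move 4: W@(1,0) -> caps B=0 W=0
Move 5: B@(2,1) -> caps B=0 W=0
Move 6: W@(0,1) -> caps B=0 W=1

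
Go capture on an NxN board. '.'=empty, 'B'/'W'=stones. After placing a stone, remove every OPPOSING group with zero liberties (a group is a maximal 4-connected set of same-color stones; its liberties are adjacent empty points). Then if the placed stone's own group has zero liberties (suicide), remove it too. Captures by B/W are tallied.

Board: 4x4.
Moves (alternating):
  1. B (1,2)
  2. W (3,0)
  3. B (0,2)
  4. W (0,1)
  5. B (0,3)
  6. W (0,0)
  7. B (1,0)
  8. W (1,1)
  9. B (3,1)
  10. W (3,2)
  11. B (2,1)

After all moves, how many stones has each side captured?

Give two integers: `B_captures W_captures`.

Move 1: B@(1,2) -> caps B=0 W=0
Move 2: W@(3,0) -> caps B=0 W=0
Move 3: B@(0,2) -> caps B=0 W=0
Move 4: W@(0,1) -> caps B=0 W=0
Move 5: B@(0,3) -> caps B=0 W=0
Move 6: W@(0,0) -> caps B=0 W=0
Move 7: B@(1,0) -> caps B=0 W=0
Move 8: W@(1,1) -> caps B=0 W=0
Move 9: B@(3,1) -> caps B=0 W=0
Move 10: W@(3,2) -> caps B=0 W=0
Move 11: B@(2,1) -> caps B=3 W=0

Answer: 3 0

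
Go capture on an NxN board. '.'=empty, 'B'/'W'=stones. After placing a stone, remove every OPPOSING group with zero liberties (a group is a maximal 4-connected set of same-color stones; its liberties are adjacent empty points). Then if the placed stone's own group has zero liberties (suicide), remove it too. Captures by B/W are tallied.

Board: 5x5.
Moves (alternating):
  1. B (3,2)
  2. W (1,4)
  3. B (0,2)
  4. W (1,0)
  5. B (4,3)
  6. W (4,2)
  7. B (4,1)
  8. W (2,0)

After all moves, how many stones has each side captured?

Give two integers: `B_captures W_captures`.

Answer: 1 0

Derivation:
Move 1: B@(3,2) -> caps B=0 W=0
Move 2: W@(1,4) -> caps B=0 W=0
Move 3: B@(0,2) -> caps B=0 W=0
Move 4: W@(1,0) -> caps B=0 W=0
Move 5: B@(4,3) -> caps B=0 W=0
Move 6: W@(4,2) -> caps B=0 W=0
Move 7: B@(4,1) -> caps B=1 W=0
Move 8: W@(2,0) -> caps B=1 W=0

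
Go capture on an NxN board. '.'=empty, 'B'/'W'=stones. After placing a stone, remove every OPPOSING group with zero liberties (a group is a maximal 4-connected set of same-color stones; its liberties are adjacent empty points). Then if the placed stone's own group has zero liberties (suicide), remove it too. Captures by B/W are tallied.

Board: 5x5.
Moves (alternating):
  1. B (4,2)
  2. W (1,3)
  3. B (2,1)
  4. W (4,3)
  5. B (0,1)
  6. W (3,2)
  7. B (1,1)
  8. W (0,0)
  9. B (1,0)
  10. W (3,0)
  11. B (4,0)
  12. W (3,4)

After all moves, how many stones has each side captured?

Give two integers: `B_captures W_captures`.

Move 1: B@(4,2) -> caps B=0 W=0
Move 2: W@(1,3) -> caps B=0 W=0
Move 3: B@(2,1) -> caps B=0 W=0
Move 4: W@(4,3) -> caps B=0 W=0
Move 5: B@(0,1) -> caps B=0 W=0
Move 6: W@(3,2) -> caps B=0 W=0
Move 7: B@(1,1) -> caps B=0 W=0
Move 8: W@(0,0) -> caps B=0 W=0
Move 9: B@(1,0) -> caps B=1 W=0
Move 10: W@(3,0) -> caps B=1 W=0
Move 11: B@(4,0) -> caps B=1 W=0
Move 12: W@(3,4) -> caps B=1 W=0

Answer: 1 0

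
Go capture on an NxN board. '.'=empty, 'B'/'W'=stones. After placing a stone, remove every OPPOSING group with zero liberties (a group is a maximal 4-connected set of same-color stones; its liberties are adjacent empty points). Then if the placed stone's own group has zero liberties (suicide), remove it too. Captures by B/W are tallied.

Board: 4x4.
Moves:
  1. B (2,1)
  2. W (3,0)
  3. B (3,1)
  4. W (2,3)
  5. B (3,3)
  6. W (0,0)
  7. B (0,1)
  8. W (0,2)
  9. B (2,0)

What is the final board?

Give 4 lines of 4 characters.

Move 1: B@(2,1) -> caps B=0 W=0
Move 2: W@(3,0) -> caps B=0 W=0
Move 3: B@(3,1) -> caps B=0 W=0
Move 4: W@(2,3) -> caps B=0 W=0
Move 5: B@(3,3) -> caps B=0 W=0
Move 6: W@(0,0) -> caps B=0 W=0
Move 7: B@(0,1) -> caps B=0 W=0
Move 8: W@(0,2) -> caps B=0 W=0
Move 9: B@(2,0) -> caps B=1 W=0

Answer: WBW.
....
BB.W
.B.B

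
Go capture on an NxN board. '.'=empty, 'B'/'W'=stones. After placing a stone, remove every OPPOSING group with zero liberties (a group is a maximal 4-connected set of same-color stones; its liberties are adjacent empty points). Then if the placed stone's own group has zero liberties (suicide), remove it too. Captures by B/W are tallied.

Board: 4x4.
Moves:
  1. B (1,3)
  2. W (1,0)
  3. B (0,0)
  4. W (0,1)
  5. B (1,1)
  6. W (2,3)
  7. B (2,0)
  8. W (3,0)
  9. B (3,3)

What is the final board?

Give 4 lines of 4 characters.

Move 1: B@(1,3) -> caps B=0 W=0
Move 2: W@(1,0) -> caps B=0 W=0
Move 3: B@(0,0) -> caps B=0 W=0
Move 4: W@(0,1) -> caps B=0 W=1
Move 5: B@(1,1) -> caps B=0 W=1
Move 6: W@(2,3) -> caps B=0 W=1
Move 7: B@(2,0) -> caps B=0 W=1
Move 8: W@(3,0) -> caps B=0 W=1
Move 9: B@(3,3) -> caps B=0 W=1

Answer: .W..
WB.B
B..W
W..B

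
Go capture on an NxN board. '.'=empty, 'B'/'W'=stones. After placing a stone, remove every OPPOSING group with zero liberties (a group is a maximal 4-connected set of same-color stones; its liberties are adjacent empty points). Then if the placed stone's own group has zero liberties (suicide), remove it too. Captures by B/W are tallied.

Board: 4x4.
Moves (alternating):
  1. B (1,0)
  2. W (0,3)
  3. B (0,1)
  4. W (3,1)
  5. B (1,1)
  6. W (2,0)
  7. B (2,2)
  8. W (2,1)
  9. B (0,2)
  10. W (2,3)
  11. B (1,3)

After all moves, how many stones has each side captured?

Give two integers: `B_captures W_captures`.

Answer: 1 0

Derivation:
Move 1: B@(1,0) -> caps B=0 W=0
Move 2: W@(0,3) -> caps B=0 W=0
Move 3: B@(0,1) -> caps B=0 W=0
Move 4: W@(3,1) -> caps B=0 W=0
Move 5: B@(1,1) -> caps B=0 W=0
Move 6: W@(2,0) -> caps B=0 W=0
Move 7: B@(2,2) -> caps B=0 W=0
Move 8: W@(2,1) -> caps B=0 W=0
Move 9: B@(0,2) -> caps B=0 W=0
Move 10: W@(2,3) -> caps B=0 W=0
Move 11: B@(1,3) -> caps B=1 W=0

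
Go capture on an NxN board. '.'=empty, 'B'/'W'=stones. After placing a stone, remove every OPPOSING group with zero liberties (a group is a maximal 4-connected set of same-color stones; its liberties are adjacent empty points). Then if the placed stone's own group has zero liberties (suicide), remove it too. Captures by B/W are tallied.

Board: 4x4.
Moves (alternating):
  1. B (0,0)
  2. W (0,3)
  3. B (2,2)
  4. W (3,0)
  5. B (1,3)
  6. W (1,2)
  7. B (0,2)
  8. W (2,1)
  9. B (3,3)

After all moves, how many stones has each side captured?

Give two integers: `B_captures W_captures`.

Move 1: B@(0,0) -> caps B=0 W=0
Move 2: W@(0,3) -> caps B=0 W=0
Move 3: B@(2,2) -> caps B=0 W=0
Move 4: W@(3,0) -> caps B=0 W=0
Move 5: B@(1,3) -> caps B=0 W=0
Move 6: W@(1,2) -> caps B=0 W=0
Move 7: B@(0,2) -> caps B=1 W=0
Move 8: W@(2,1) -> caps B=1 W=0
Move 9: B@(3,3) -> caps B=1 W=0

Answer: 1 0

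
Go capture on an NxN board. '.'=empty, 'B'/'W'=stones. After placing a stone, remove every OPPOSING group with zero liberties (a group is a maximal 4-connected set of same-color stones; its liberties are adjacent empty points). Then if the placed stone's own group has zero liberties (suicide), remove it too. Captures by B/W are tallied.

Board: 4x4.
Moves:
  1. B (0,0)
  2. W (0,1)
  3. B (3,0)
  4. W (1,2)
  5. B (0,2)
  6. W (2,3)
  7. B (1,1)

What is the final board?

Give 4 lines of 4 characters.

Answer: B.B.
.BW.
...W
B...

Derivation:
Move 1: B@(0,0) -> caps B=0 W=0
Move 2: W@(0,1) -> caps B=0 W=0
Move 3: B@(3,0) -> caps B=0 W=0
Move 4: W@(1,2) -> caps B=0 W=0
Move 5: B@(0,2) -> caps B=0 W=0
Move 6: W@(2,3) -> caps B=0 W=0
Move 7: B@(1,1) -> caps B=1 W=0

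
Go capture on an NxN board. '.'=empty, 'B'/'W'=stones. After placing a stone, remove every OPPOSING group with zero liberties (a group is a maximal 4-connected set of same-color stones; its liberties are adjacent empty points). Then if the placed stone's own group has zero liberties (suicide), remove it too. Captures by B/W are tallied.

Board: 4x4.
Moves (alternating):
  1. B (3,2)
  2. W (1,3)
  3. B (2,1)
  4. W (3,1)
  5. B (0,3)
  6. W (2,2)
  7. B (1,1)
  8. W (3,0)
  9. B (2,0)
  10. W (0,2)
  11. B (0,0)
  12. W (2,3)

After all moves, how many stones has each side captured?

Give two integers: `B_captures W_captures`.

Answer: 2 1

Derivation:
Move 1: B@(3,2) -> caps B=0 W=0
Move 2: W@(1,3) -> caps B=0 W=0
Move 3: B@(2,1) -> caps B=0 W=0
Move 4: W@(3,1) -> caps B=0 W=0
Move 5: B@(0,3) -> caps B=0 W=0
Move 6: W@(2,2) -> caps B=0 W=0
Move 7: B@(1,1) -> caps B=0 W=0
Move 8: W@(3,0) -> caps B=0 W=0
Move 9: B@(2,0) -> caps B=2 W=0
Move 10: W@(0,2) -> caps B=2 W=1
Move 11: B@(0,0) -> caps B=2 W=1
Move 12: W@(2,3) -> caps B=2 W=1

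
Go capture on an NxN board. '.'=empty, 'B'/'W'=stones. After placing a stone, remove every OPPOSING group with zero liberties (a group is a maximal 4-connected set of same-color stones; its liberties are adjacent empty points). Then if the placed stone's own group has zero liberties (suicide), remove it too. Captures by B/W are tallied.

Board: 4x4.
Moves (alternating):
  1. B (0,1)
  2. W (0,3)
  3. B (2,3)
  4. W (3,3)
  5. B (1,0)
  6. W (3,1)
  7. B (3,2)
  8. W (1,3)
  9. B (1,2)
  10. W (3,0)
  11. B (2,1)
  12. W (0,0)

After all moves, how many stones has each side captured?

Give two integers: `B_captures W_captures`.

Move 1: B@(0,1) -> caps B=0 W=0
Move 2: W@(0,3) -> caps B=0 W=0
Move 3: B@(2,3) -> caps B=0 W=0
Move 4: W@(3,3) -> caps B=0 W=0
Move 5: B@(1,0) -> caps B=0 W=0
Move 6: W@(3,1) -> caps B=0 W=0
Move 7: B@(3,2) -> caps B=1 W=0
Move 8: W@(1,3) -> caps B=1 W=0
Move 9: B@(1,2) -> caps B=1 W=0
Move 10: W@(3,0) -> caps B=1 W=0
Move 11: B@(2,1) -> caps B=1 W=0
Move 12: W@(0,0) -> caps B=1 W=0

Answer: 1 0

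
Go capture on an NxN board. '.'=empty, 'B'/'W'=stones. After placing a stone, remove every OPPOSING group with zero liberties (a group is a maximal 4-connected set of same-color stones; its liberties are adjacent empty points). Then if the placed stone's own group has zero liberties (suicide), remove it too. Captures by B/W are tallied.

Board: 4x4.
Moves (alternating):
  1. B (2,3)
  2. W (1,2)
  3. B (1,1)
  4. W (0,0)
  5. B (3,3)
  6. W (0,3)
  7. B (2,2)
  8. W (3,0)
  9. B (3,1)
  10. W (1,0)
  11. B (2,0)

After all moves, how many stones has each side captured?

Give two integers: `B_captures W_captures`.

Move 1: B@(2,3) -> caps B=0 W=0
Move 2: W@(1,2) -> caps B=0 W=0
Move 3: B@(1,1) -> caps B=0 W=0
Move 4: W@(0,0) -> caps B=0 W=0
Move 5: B@(3,3) -> caps B=0 W=0
Move 6: W@(0,3) -> caps B=0 W=0
Move 7: B@(2,2) -> caps B=0 W=0
Move 8: W@(3,0) -> caps B=0 W=0
Move 9: B@(3,1) -> caps B=0 W=0
Move 10: W@(1,0) -> caps B=0 W=0
Move 11: B@(2,0) -> caps B=1 W=0

Answer: 1 0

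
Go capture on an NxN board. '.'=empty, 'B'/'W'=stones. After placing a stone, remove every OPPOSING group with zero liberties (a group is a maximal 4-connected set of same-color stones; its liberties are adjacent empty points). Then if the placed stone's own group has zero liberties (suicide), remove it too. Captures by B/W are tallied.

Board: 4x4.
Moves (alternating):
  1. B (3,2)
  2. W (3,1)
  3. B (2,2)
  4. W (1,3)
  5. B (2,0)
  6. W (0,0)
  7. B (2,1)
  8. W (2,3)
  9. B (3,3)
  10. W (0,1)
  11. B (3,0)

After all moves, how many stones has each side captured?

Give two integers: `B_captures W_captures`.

Answer: 1 0

Derivation:
Move 1: B@(3,2) -> caps B=0 W=0
Move 2: W@(3,1) -> caps B=0 W=0
Move 3: B@(2,2) -> caps B=0 W=0
Move 4: W@(1,3) -> caps B=0 W=0
Move 5: B@(2,0) -> caps B=0 W=0
Move 6: W@(0,0) -> caps B=0 W=0
Move 7: B@(2,1) -> caps B=0 W=0
Move 8: W@(2,3) -> caps B=0 W=0
Move 9: B@(3,3) -> caps B=0 W=0
Move 10: W@(0,1) -> caps B=0 W=0
Move 11: B@(3,0) -> caps B=1 W=0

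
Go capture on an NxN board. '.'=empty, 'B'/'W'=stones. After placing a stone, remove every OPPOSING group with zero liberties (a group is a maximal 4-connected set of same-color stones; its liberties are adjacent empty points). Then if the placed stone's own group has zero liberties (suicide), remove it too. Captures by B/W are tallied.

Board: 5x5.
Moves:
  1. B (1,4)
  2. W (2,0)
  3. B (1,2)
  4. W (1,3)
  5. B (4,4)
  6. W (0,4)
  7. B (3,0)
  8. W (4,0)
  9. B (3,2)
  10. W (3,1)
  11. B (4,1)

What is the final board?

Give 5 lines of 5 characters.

Move 1: B@(1,4) -> caps B=0 W=0
Move 2: W@(2,0) -> caps B=0 W=0
Move 3: B@(1,2) -> caps B=0 W=0
Move 4: W@(1,3) -> caps B=0 W=0
Move 5: B@(4,4) -> caps B=0 W=0
Move 6: W@(0,4) -> caps B=0 W=0
Move 7: B@(3,0) -> caps B=0 W=0
Move 8: W@(4,0) -> caps B=0 W=0
Move 9: B@(3,2) -> caps B=0 W=0
Move 10: W@(3,1) -> caps B=0 W=1
Move 11: B@(4,1) -> caps B=0 W=1

Answer: ....W
..BWB
W....
.WB..
WB..B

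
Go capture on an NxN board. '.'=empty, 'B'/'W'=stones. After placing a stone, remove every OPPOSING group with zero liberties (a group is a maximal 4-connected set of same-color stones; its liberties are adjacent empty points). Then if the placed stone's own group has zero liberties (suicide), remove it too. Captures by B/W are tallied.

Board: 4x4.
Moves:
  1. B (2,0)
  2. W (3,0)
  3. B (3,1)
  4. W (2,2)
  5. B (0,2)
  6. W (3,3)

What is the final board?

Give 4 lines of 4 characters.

Answer: ..B.
....
B.W.
.B.W

Derivation:
Move 1: B@(2,0) -> caps B=0 W=0
Move 2: W@(3,0) -> caps B=0 W=0
Move 3: B@(3,1) -> caps B=1 W=0
Move 4: W@(2,2) -> caps B=1 W=0
Move 5: B@(0,2) -> caps B=1 W=0
Move 6: W@(3,3) -> caps B=1 W=0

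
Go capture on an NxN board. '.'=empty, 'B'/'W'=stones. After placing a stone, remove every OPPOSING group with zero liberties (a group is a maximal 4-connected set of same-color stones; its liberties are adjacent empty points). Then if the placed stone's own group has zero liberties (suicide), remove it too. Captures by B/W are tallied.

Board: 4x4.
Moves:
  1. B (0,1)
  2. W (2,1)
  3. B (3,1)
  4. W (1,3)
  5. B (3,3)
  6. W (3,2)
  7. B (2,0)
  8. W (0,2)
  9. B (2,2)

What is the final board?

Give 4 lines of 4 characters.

Move 1: B@(0,1) -> caps B=0 W=0
Move 2: W@(2,1) -> caps B=0 W=0
Move 3: B@(3,1) -> caps B=0 W=0
Move 4: W@(1,3) -> caps B=0 W=0
Move 5: B@(3,3) -> caps B=0 W=0
Move 6: W@(3,2) -> caps B=0 W=0
Move 7: B@(2,0) -> caps B=0 W=0
Move 8: W@(0,2) -> caps B=0 W=0
Move 9: B@(2,2) -> caps B=1 W=0

Answer: .BW.
...W
BWB.
.B.B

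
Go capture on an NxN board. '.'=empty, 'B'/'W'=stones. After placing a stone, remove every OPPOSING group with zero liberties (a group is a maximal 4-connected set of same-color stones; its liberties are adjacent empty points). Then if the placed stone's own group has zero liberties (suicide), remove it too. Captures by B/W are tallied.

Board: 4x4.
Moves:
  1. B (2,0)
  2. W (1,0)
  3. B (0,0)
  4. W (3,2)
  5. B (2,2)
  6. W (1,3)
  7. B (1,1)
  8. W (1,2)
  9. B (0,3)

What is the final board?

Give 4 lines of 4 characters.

Answer: B..B
.BWW
B.B.
..W.

Derivation:
Move 1: B@(2,0) -> caps B=0 W=0
Move 2: W@(1,0) -> caps B=0 W=0
Move 3: B@(0,0) -> caps B=0 W=0
Move 4: W@(3,2) -> caps B=0 W=0
Move 5: B@(2,2) -> caps B=0 W=0
Move 6: W@(1,3) -> caps B=0 W=0
Move 7: B@(1,1) -> caps B=1 W=0
Move 8: W@(1,2) -> caps B=1 W=0
Move 9: B@(0,3) -> caps B=1 W=0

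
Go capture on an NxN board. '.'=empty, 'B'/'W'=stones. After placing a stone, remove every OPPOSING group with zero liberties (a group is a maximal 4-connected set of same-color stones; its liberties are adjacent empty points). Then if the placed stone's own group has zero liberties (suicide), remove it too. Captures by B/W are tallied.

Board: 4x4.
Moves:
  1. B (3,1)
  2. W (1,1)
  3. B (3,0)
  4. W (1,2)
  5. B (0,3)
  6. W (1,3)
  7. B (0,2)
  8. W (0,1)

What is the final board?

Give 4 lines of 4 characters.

Answer: .W..
.WWW
....
BB..

Derivation:
Move 1: B@(3,1) -> caps B=0 W=0
Move 2: W@(1,1) -> caps B=0 W=0
Move 3: B@(3,0) -> caps B=0 W=0
Move 4: W@(1,2) -> caps B=0 W=0
Move 5: B@(0,3) -> caps B=0 W=0
Move 6: W@(1,3) -> caps B=0 W=0
Move 7: B@(0,2) -> caps B=0 W=0
Move 8: W@(0,1) -> caps B=0 W=2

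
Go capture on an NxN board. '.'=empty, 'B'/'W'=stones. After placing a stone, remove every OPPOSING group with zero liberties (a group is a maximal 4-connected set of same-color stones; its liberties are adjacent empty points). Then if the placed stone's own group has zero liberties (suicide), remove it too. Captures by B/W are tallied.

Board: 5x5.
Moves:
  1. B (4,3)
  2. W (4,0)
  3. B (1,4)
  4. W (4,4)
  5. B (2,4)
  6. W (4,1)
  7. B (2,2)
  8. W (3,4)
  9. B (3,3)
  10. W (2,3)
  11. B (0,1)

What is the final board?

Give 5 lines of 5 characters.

Answer: .B...
....B
..BWB
...B.
WW.B.

Derivation:
Move 1: B@(4,3) -> caps B=0 W=0
Move 2: W@(4,0) -> caps B=0 W=0
Move 3: B@(1,4) -> caps B=0 W=0
Move 4: W@(4,4) -> caps B=0 W=0
Move 5: B@(2,4) -> caps B=0 W=0
Move 6: W@(4,1) -> caps B=0 W=0
Move 7: B@(2,2) -> caps B=0 W=0
Move 8: W@(3,4) -> caps B=0 W=0
Move 9: B@(3,3) -> caps B=2 W=0
Move 10: W@(2,3) -> caps B=2 W=0
Move 11: B@(0,1) -> caps B=2 W=0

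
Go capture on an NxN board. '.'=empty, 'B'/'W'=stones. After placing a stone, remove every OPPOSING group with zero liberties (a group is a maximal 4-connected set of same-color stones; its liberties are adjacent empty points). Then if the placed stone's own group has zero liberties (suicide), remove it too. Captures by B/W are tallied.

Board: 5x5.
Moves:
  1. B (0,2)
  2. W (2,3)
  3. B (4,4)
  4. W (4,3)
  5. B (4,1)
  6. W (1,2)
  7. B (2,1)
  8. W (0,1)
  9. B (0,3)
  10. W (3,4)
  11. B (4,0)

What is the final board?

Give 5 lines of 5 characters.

Move 1: B@(0,2) -> caps B=0 W=0
Move 2: W@(2,3) -> caps B=0 W=0
Move 3: B@(4,4) -> caps B=0 W=0
Move 4: W@(4,3) -> caps B=0 W=0
Move 5: B@(4,1) -> caps B=0 W=0
Move 6: W@(1,2) -> caps B=0 W=0
Move 7: B@(2,1) -> caps B=0 W=0
Move 8: W@(0,1) -> caps B=0 W=0
Move 9: B@(0,3) -> caps B=0 W=0
Move 10: W@(3,4) -> caps B=0 W=1
Move 11: B@(4,0) -> caps B=0 W=1

Answer: .WBB.
..W..
.B.W.
....W
BB.W.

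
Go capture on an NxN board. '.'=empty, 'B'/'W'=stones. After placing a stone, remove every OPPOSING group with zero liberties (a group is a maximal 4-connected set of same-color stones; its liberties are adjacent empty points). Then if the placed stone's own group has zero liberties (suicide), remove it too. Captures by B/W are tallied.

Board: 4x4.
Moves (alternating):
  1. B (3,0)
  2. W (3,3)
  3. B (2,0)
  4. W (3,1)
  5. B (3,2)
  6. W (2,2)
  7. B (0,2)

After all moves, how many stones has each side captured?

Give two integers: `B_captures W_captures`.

Answer: 0 1

Derivation:
Move 1: B@(3,0) -> caps B=0 W=0
Move 2: W@(3,3) -> caps B=0 W=0
Move 3: B@(2,0) -> caps B=0 W=0
Move 4: W@(3,1) -> caps B=0 W=0
Move 5: B@(3,2) -> caps B=0 W=0
Move 6: W@(2,2) -> caps B=0 W=1
Move 7: B@(0,2) -> caps B=0 W=1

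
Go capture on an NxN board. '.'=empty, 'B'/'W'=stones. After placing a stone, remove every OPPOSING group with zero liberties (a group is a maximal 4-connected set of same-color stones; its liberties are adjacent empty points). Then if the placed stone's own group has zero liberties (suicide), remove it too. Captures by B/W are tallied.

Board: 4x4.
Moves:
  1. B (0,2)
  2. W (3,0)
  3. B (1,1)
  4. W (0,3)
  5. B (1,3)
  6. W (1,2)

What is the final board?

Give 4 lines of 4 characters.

Answer: ..B.
.BWB
....
W...

Derivation:
Move 1: B@(0,2) -> caps B=0 W=0
Move 2: W@(3,0) -> caps B=0 W=0
Move 3: B@(1,1) -> caps B=0 W=0
Move 4: W@(0,3) -> caps B=0 W=0
Move 5: B@(1,3) -> caps B=1 W=0
Move 6: W@(1,2) -> caps B=1 W=0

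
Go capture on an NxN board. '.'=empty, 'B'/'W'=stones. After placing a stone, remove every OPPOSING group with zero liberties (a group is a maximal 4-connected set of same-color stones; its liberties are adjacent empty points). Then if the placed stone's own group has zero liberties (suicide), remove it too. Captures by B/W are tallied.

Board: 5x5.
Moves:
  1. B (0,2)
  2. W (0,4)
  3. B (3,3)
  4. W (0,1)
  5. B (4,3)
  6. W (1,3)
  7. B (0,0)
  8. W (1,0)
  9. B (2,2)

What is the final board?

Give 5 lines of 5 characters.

Answer: .WB.W
W..W.
..B..
...B.
...B.

Derivation:
Move 1: B@(0,2) -> caps B=0 W=0
Move 2: W@(0,4) -> caps B=0 W=0
Move 3: B@(3,3) -> caps B=0 W=0
Move 4: W@(0,1) -> caps B=0 W=0
Move 5: B@(4,3) -> caps B=0 W=0
Move 6: W@(1,3) -> caps B=0 W=0
Move 7: B@(0,0) -> caps B=0 W=0
Move 8: W@(1,0) -> caps B=0 W=1
Move 9: B@(2,2) -> caps B=0 W=1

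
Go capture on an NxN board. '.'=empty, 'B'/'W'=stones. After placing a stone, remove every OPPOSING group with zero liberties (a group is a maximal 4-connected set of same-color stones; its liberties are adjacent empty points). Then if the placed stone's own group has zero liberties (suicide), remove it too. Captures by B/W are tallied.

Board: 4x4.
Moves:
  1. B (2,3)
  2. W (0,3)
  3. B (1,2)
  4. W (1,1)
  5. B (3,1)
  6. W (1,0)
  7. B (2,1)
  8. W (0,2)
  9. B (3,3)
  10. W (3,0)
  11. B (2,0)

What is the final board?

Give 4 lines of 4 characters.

Answer: ..WW
WWB.
BB.B
.B.B

Derivation:
Move 1: B@(2,3) -> caps B=0 W=0
Move 2: W@(0,3) -> caps B=0 W=0
Move 3: B@(1,2) -> caps B=0 W=0
Move 4: W@(1,1) -> caps B=0 W=0
Move 5: B@(3,1) -> caps B=0 W=0
Move 6: W@(1,0) -> caps B=0 W=0
Move 7: B@(2,1) -> caps B=0 W=0
Move 8: W@(0,2) -> caps B=0 W=0
Move 9: B@(3,3) -> caps B=0 W=0
Move 10: W@(3,0) -> caps B=0 W=0
Move 11: B@(2,0) -> caps B=1 W=0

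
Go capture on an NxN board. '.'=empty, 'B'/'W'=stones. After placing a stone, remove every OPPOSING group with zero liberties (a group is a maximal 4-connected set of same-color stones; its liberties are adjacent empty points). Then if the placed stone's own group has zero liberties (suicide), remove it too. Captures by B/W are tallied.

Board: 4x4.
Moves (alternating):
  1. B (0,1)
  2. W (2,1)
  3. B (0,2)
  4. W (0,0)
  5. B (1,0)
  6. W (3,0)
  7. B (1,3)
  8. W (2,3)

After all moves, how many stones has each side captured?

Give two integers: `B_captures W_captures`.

Move 1: B@(0,1) -> caps B=0 W=0
Move 2: W@(2,1) -> caps B=0 W=0
Move 3: B@(0,2) -> caps B=0 W=0
Move 4: W@(0,0) -> caps B=0 W=0
Move 5: B@(1,0) -> caps B=1 W=0
Move 6: W@(3,0) -> caps B=1 W=0
Move 7: B@(1,3) -> caps B=1 W=0
Move 8: W@(2,3) -> caps B=1 W=0

Answer: 1 0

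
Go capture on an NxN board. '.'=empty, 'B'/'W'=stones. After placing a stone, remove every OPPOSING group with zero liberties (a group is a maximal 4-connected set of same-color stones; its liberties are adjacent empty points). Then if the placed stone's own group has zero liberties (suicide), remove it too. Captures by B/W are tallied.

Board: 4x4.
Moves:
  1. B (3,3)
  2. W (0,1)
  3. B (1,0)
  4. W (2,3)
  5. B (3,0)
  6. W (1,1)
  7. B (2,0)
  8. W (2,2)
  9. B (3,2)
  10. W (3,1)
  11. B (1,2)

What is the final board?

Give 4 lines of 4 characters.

Answer: .W..
BWB.
B.WW
BW..

Derivation:
Move 1: B@(3,3) -> caps B=0 W=0
Move 2: W@(0,1) -> caps B=0 W=0
Move 3: B@(1,0) -> caps B=0 W=0
Move 4: W@(2,3) -> caps B=0 W=0
Move 5: B@(3,0) -> caps B=0 W=0
Move 6: W@(1,1) -> caps B=0 W=0
Move 7: B@(2,0) -> caps B=0 W=0
Move 8: W@(2,2) -> caps B=0 W=0
Move 9: B@(3,2) -> caps B=0 W=0
Move 10: W@(3,1) -> caps B=0 W=2
Move 11: B@(1,2) -> caps B=0 W=2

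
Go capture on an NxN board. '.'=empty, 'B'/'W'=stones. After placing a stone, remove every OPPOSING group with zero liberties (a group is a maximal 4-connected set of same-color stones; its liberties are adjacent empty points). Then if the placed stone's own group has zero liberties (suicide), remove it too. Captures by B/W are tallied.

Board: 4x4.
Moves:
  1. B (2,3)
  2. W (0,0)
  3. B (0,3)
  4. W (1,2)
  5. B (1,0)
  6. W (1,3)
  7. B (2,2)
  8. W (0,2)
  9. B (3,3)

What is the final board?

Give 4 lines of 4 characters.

Move 1: B@(2,3) -> caps B=0 W=0
Move 2: W@(0,0) -> caps B=0 W=0
Move 3: B@(0,3) -> caps B=0 W=0
Move 4: W@(1,2) -> caps B=0 W=0
Move 5: B@(1,0) -> caps B=0 W=0
Move 6: W@(1,3) -> caps B=0 W=0
Move 7: B@(2,2) -> caps B=0 W=0
Move 8: W@(0,2) -> caps B=0 W=1
Move 9: B@(3,3) -> caps B=0 W=1

Answer: W.W.
B.WW
..BB
...B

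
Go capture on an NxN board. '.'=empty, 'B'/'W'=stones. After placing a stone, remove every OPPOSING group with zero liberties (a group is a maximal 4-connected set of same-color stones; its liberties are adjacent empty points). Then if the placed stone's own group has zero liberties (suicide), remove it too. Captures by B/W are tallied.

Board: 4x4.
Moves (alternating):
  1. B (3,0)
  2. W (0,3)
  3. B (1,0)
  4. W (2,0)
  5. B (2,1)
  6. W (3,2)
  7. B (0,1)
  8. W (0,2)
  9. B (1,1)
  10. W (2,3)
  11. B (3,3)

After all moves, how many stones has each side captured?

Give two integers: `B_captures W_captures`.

Answer: 1 0

Derivation:
Move 1: B@(3,0) -> caps B=0 W=0
Move 2: W@(0,3) -> caps B=0 W=0
Move 3: B@(1,0) -> caps B=0 W=0
Move 4: W@(2,0) -> caps B=0 W=0
Move 5: B@(2,1) -> caps B=1 W=0
Move 6: W@(3,2) -> caps B=1 W=0
Move 7: B@(0,1) -> caps B=1 W=0
Move 8: W@(0,2) -> caps B=1 W=0
Move 9: B@(1,1) -> caps B=1 W=0
Move 10: W@(2,3) -> caps B=1 W=0
Move 11: B@(3,3) -> caps B=1 W=0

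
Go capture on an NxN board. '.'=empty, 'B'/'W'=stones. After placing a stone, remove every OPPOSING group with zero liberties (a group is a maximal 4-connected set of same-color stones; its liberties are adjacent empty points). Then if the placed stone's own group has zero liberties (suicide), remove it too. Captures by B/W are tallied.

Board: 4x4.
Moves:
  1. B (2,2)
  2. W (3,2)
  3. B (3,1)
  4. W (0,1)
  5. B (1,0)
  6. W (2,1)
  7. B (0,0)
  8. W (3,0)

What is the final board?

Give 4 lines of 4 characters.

Move 1: B@(2,2) -> caps B=0 W=0
Move 2: W@(3,2) -> caps B=0 W=0
Move 3: B@(3,1) -> caps B=0 W=0
Move 4: W@(0,1) -> caps B=0 W=0
Move 5: B@(1,0) -> caps B=0 W=0
Move 6: W@(2,1) -> caps B=0 W=0
Move 7: B@(0,0) -> caps B=0 W=0
Move 8: W@(3,0) -> caps B=0 W=1

Answer: BW..
B...
.WB.
W.W.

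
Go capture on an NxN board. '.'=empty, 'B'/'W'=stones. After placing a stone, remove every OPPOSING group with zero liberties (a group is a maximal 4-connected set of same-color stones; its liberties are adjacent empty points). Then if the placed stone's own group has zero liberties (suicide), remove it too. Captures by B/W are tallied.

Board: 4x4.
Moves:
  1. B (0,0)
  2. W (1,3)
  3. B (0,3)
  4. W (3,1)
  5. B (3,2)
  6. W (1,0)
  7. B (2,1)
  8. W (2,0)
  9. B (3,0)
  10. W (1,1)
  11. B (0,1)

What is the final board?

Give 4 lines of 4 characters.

Move 1: B@(0,0) -> caps B=0 W=0
Move 2: W@(1,3) -> caps B=0 W=0
Move 3: B@(0,3) -> caps B=0 W=0
Move 4: W@(3,1) -> caps B=0 W=0
Move 5: B@(3,2) -> caps B=0 W=0
Move 6: W@(1,0) -> caps B=0 W=0
Move 7: B@(2,1) -> caps B=0 W=0
Move 8: W@(2,0) -> caps B=0 W=0
Move 9: B@(3,0) -> caps B=1 W=0
Move 10: W@(1,1) -> caps B=1 W=0
Move 11: B@(0,1) -> caps B=1 W=0

Answer: BB.B
WW.W
WB..
B.B.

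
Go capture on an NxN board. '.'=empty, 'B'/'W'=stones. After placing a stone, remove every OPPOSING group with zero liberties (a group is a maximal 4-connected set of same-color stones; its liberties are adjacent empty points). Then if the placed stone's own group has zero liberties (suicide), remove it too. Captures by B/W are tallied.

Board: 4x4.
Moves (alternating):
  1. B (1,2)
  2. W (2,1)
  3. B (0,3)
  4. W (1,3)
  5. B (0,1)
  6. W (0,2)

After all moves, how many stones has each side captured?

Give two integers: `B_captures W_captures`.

Move 1: B@(1,2) -> caps B=0 W=0
Move 2: W@(2,1) -> caps B=0 W=0
Move 3: B@(0,3) -> caps B=0 W=0
Move 4: W@(1,3) -> caps B=0 W=0
Move 5: B@(0,1) -> caps B=0 W=0
Move 6: W@(0,2) -> caps B=0 W=1

Answer: 0 1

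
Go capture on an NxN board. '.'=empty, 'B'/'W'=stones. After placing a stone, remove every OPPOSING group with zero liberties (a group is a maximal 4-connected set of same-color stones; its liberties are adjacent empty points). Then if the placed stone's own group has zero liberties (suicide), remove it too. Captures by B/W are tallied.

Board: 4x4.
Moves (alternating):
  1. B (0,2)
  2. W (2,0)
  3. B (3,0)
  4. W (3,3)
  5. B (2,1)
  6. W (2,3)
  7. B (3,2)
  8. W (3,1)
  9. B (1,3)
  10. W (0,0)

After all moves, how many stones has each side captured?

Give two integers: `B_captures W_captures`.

Answer: 0 1

Derivation:
Move 1: B@(0,2) -> caps B=0 W=0
Move 2: W@(2,0) -> caps B=0 W=0
Move 3: B@(3,0) -> caps B=0 W=0
Move 4: W@(3,3) -> caps B=0 W=0
Move 5: B@(2,1) -> caps B=0 W=0
Move 6: W@(2,3) -> caps B=0 W=0
Move 7: B@(3,2) -> caps B=0 W=0
Move 8: W@(3,1) -> caps B=0 W=1
Move 9: B@(1,3) -> caps B=0 W=1
Move 10: W@(0,0) -> caps B=0 W=1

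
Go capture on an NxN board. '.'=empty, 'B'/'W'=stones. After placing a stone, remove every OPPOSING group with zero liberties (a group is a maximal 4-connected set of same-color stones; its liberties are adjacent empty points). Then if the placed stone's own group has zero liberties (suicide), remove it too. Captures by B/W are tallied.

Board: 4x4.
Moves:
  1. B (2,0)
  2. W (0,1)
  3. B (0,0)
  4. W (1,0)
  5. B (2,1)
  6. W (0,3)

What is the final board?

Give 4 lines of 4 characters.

Move 1: B@(2,0) -> caps B=0 W=0
Move 2: W@(0,1) -> caps B=0 W=0
Move 3: B@(0,0) -> caps B=0 W=0
Move 4: W@(1,0) -> caps B=0 W=1
Move 5: B@(2,1) -> caps B=0 W=1
Move 6: W@(0,3) -> caps B=0 W=1

Answer: .W.W
W...
BB..
....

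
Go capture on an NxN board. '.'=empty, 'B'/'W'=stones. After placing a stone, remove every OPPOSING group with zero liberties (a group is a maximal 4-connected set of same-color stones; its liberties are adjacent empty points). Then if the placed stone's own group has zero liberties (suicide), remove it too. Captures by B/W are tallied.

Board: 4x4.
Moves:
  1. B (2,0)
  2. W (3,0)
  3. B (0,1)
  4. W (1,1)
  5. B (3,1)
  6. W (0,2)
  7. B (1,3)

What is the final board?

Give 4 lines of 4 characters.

Move 1: B@(2,0) -> caps B=0 W=0
Move 2: W@(3,0) -> caps B=0 W=0
Move 3: B@(0,1) -> caps B=0 W=0
Move 4: W@(1,1) -> caps B=0 W=0
Move 5: B@(3,1) -> caps B=1 W=0
Move 6: W@(0,2) -> caps B=1 W=0
Move 7: B@(1,3) -> caps B=1 W=0

Answer: .BW.
.W.B
B...
.B..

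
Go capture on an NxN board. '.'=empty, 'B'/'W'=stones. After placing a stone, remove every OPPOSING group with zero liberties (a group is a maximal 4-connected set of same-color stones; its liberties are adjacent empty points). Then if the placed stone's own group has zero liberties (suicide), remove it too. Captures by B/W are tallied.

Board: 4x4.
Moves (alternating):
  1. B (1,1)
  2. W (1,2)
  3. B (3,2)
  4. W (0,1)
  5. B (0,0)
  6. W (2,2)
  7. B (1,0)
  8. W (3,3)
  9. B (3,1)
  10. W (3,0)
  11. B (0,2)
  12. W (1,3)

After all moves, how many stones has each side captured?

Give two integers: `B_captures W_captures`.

Answer: 1 0

Derivation:
Move 1: B@(1,1) -> caps B=0 W=0
Move 2: W@(1,2) -> caps B=0 W=0
Move 3: B@(3,2) -> caps B=0 W=0
Move 4: W@(0,1) -> caps B=0 W=0
Move 5: B@(0,0) -> caps B=0 W=0
Move 6: W@(2,2) -> caps B=0 W=0
Move 7: B@(1,0) -> caps B=0 W=0
Move 8: W@(3,3) -> caps B=0 W=0
Move 9: B@(3,1) -> caps B=0 W=0
Move 10: W@(3,0) -> caps B=0 W=0
Move 11: B@(0,2) -> caps B=1 W=0
Move 12: W@(1,3) -> caps B=1 W=0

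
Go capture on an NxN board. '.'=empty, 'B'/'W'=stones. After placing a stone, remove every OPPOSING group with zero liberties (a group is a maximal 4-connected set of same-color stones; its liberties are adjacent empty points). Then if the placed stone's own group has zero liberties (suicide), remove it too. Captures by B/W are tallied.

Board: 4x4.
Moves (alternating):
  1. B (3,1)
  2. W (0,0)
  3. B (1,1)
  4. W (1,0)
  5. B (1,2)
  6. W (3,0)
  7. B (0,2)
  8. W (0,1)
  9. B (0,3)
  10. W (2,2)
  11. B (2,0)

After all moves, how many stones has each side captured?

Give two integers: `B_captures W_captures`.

Move 1: B@(3,1) -> caps B=0 W=0
Move 2: W@(0,0) -> caps B=0 W=0
Move 3: B@(1,1) -> caps B=0 W=0
Move 4: W@(1,0) -> caps B=0 W=0
Move 5: B@(1,2) -> caps B=0 W=0
Move 6: W@(3,0) -> caps B=0 W=0
Move 7: B@(0,2) -> caps B=0 W=0
Move 8: W@(0,1) -> caps B=0 W=0
Move 9: B@(0,3) -> caps B=0 W=0
Move 10: W@(2,2) -> caps B=0 W=0
Move 11: B@(2,0) -> caps B=4 W=0

Answer: 4 0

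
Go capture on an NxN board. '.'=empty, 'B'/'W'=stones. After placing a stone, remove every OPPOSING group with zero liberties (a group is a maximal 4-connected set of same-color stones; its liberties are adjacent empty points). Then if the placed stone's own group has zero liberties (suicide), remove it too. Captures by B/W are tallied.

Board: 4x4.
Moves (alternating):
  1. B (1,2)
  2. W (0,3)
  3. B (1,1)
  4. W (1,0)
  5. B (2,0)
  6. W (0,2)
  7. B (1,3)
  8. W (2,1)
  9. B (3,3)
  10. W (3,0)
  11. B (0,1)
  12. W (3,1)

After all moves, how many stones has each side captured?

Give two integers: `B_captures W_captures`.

Move 1: B@(1,2) -> caps B=0 W=0
Move 2: W@(0,3) -> caps B=0 W=0
Move 3: B@(1,1) -> caps B=0 W=0
Move 4: W@(1,0) -> caps B=0 W=0
Move 5: B@(2,0) -> caps B=0 W=0
Move 6: W@(0,2) -> caps B=0 W=0
Move 7: B@(1,3) -> caps B=0 W=0
Move 8: W@(2,1) -> caps B=0 W=0
Move 9: B@(3,3) -> caps B=0 W=0
Move 10: W@(3,0) -> caps B=0 W=1
Move 11: B@(0,1) -> caps B=2 W=1
Move 12: W@(3,1) -> caps B=2 W=1

Answer: 2 1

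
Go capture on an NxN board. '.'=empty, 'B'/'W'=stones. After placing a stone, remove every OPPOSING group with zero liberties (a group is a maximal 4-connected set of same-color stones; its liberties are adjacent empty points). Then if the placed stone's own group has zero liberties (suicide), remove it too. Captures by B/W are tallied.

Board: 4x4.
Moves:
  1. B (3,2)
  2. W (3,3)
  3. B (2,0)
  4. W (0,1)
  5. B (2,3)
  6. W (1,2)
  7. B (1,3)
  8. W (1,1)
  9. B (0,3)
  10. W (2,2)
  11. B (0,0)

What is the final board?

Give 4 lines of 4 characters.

Answer: BW.B
.WWB
B.WB
..B.

Derivation:
Move 1: B@(3,2) -> caps B=0 W=0
Move 2: W@(3,3) -> caps B=0 W=0
Move 3: B@(2,0) -> caps B=0 W=0
Move 4: W@(0,1) -> caps B=0 W=0
Move 5: B@(2,3) -> caps B=1 W=0
Move 6: W@(1,2) -> caps B=1 W=0
Move 7: B@(1,3) -> caps B=1 W=0
Move 8: W@(1,1) -> caps B=1 W=0
Move 9: B@(0,3) -> caps B=1 W=0
Move 10: W@(2,2) -> caps B=1 W=0
Move 11: B@(0,0) -> caps B=1 W=0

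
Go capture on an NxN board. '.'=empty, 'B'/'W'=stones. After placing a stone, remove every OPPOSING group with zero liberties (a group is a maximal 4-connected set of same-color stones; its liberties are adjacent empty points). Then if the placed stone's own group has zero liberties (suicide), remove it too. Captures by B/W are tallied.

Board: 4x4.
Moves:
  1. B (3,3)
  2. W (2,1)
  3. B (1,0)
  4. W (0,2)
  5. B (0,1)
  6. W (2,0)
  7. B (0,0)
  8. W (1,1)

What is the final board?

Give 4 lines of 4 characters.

Answer: ..W.
.W..
WW..
...B

Derivation:
Move 1: B@(3,3) -> caps B=0 W=0
Move 2: W@(2,1) -> caps B=0 W=0
Move 3: B@(1,0) -> caps B=0 W=0
Move 4: W@(0,2) -> caps B=0 W=0
Move 5: B@(0,1) -> caps B=0 W=0
Move 6: W@(2,0) -> caps B=0 W=0
Move 7: B@(0,0) -> caps B=0 W=0
Move 8: W@(1,1) -> caps B=0 W=3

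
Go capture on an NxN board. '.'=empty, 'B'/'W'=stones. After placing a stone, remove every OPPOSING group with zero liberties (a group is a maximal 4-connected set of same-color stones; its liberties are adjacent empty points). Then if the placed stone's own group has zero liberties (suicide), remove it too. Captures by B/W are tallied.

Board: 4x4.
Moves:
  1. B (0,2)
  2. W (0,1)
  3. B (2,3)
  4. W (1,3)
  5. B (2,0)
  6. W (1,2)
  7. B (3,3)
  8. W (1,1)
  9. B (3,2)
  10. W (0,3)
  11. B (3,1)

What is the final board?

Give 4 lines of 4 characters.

Move 1: B@(0,2) -> caps B=0 W=0
Move 2: W@(0,1) -> caps B=0 W=0
Move 3: B@(2,3) -> caps B=0 W=0
Move 4: W@(1,3) -> caps B=0 W=0
Move 5: B@(2,0) -> caps B=0 W=0
Move 6: W@(1,2) -> caps B=0 W=0
Move 7: B@(3,3) -> caps B=0 W=0
Move 8: W@(1,1) -> caps B=0 W=0
Move 9: B@(3,2) -> caps B=0 W=0
Move 10: W@(0,3) -> caps B=0 W=1
Move 11: B@(3,1) -> caps B=0 W=1

Answer: .W.W
.WWW
B..B
.BBB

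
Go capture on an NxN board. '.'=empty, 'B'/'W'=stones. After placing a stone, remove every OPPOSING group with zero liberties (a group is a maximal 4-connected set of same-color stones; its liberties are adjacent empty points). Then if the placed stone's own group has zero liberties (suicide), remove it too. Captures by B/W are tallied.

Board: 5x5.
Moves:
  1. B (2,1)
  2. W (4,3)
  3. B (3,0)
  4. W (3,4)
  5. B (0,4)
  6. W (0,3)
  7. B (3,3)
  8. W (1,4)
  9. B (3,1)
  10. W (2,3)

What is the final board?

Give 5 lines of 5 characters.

Answer: ...W.
....W
.B.W.
BB.BW
...W.

Derivation:
Move 1: B@(2,1) -> caps B=0 W=0
Move 2: W@(4,3) -> caps B=0 W=0
Move 3: B@(3,0) -> caps B=0 W=0
Move 4: W@(3,4) -> caps B=0 W=0
Move 5: B@(0,4) -> caps B=0 W=0
Move 6: W@(0,3) -> caps B=0 W=0
Move 7: B@(3,3) -> caps B=0 W=0
Move 8: W@(1,4) -> caps B=0 W=1
Move 9: B@(3,1) -> caps B=0 W=1
Move 10: W@(2,3) -> caps B=0 W=1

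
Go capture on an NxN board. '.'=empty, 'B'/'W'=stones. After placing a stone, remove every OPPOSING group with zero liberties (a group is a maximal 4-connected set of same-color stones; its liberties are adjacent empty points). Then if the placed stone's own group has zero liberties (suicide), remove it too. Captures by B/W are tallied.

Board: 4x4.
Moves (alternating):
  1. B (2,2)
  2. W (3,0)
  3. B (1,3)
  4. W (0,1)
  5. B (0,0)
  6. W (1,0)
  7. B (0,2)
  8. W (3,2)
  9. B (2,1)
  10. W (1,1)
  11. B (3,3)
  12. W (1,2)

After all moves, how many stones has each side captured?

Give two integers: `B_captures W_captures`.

Move 1: B@(2,2) -> caps B=0 W=0
Move 2: W@(3,0) -> caps B=0 W=0
Move 3: B@(1,3) -> caps B=0 W=0
Move 4: W@(0,1) -> caps B=0 W=0
Move 5: B@(0,0) -> caps B=0 W=0
Move 6: W@(1,0) -> caps B=0 W=1
Move 7: B@(0,2) -> caps B=0 W=1
Move 8: W@(3,2) -> caps B=0 W=1
Move 9: B@(2,1) -> caps B=0 W=1
Move 10: W@(1,1) -> caps B=0 W=1
Move 11: B@(3,3) -> caps B=0 W=1
Move 12: W@(1,2) -> caps B=0 W=1

Answer: 0 1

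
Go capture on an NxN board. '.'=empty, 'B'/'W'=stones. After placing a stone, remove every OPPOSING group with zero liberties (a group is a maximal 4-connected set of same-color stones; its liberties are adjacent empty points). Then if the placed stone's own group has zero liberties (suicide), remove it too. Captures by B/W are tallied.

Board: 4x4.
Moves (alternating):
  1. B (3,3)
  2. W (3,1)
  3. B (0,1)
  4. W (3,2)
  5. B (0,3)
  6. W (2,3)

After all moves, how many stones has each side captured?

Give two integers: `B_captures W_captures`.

Answer: 0 1

Derivation:
Move 1: B@(3,3) -> caps B=0 W=0
Move 2: W@(3,1) -> caps B=0 W=0
Move 3: B@(0,1) -> caps B=0 W=0
Move 4: W@(3,2) -> caps B=0 W=0
Move 5: B@(0,3) -> caps B=0 W=0
Move 6: W@(2,3) -> caps B=0 W=1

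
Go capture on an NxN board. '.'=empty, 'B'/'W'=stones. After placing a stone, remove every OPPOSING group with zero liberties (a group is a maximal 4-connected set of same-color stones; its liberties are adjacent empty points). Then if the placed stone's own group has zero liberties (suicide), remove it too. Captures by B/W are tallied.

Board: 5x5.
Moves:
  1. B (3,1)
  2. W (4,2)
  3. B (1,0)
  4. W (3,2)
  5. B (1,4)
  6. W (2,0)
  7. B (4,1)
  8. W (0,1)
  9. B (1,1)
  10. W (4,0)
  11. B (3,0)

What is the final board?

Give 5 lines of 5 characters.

Move 1: B@(3,1) -> caps B=0 W=0
Move 2: W@(4,2) -> caps B=0 W=0
Move 3: B@(1,0) -> caps B=0 W=0
Move 4: W@(3,2) -> caps B=0 W=0
Move 5: B@(1,4) -> caps B=0 W=0
Move 6: W@(2,0) -> caps B=0 W=0
Move 7: B@(4,1) -> caps B=0 W=0
Move 8: W@(0,1) -> caps B=0 W=0
Move 9: B@(1,1) -> caps B=0 W=0
Move 10: W@(4,0) -> caps B=0 W=0
Move 11: B@(3,0) -> caps B=1 W=0

Answer: .W...
BB..B
W....
BBW..
.BW..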